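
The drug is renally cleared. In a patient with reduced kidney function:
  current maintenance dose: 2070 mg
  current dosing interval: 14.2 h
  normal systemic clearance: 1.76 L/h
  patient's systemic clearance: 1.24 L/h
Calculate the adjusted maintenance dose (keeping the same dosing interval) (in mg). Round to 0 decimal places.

To keep the same average steady-state level, dosing rate must scale with clearance.
CL ratio = 1.24 / 1.76 = 0.7045
New dose (same interval) = 2070 × 0.7045 = 1458 mg

1458 mg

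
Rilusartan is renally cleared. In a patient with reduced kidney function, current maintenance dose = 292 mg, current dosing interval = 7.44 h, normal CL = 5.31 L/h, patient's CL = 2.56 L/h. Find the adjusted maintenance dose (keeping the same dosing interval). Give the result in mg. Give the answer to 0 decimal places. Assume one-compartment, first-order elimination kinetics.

To keep the same average steady-state level, dosing rate must scale with clearance.
CL ratio = 2.56 / 5.31 = 0.4821
New dose (same interval) = 292 × 0.4821 = 140.8 mg

141 mg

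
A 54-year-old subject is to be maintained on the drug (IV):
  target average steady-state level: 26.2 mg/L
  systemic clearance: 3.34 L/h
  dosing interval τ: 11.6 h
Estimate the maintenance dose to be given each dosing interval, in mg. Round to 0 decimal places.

1015 mg

At steady state, Dose/τ = Css × CL.
Dose = Css × CL × τ = 26.2 × 3.340 × 11.6 = 1015 mg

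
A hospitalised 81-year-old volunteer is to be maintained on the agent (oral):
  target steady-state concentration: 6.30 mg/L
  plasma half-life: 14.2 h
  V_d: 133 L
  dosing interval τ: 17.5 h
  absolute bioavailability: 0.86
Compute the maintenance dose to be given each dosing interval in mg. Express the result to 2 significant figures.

830 mg

k = ln2 / t½ = 0.693147 / 14.2 = 0.04881 h⁻¹
CL = k × Vd = 0.04881 × 133 = 6.492 L/h
At steady state, F × (Dose/τ) = Css × CL.
Dose = Css × CL × τ / F = 6.30 × 6.492 × 17.5 / 0.86 = 832.3 mg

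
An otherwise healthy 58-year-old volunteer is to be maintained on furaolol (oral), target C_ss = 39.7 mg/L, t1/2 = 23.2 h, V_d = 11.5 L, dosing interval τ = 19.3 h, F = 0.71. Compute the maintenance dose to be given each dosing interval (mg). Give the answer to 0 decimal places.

k = ln2 / t½ = 0.693147 / 23.2 = 0.02988 h⁻¹
CL = k × Vd = 0.02988 × 11.5 = 0.3436 L/h
At steady state, F × (Dose/τ) = Css × CL.
Dose = Css × CL × τ / F = 39.7 × 0.3436 × 19.3 / 0.71 = 370.8 mg

371 mg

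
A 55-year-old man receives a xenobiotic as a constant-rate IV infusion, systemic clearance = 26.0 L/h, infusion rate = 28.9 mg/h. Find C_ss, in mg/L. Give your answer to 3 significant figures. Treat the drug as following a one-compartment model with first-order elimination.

1.11 mg/L

At steady state Css = R₀ / CL = 28.9 / 26.00 = 1.112 mg/L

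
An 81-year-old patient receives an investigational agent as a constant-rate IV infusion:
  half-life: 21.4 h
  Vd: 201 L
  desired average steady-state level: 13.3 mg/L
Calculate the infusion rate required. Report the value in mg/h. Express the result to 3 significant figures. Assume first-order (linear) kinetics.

k = ln2 / t½ = 0.693147 / 21.4 = 0.03239 h⁻¹
CL = k × Vd = 0.03239 × 201 = 6.510 L/h
At steady state, infusion rate R₀ = Css × CL = 13.3 × 6.510 = 86.58 mg/h

86.6 mg/h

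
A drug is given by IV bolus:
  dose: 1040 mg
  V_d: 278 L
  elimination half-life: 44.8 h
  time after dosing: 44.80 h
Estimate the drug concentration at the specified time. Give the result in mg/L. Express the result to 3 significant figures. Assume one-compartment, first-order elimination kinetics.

C₀ = Dose / Vd = 1040 / 278 = 3.741 mg/L
k = ln2 / t½ = 0.693147 / 44.8 = 0.01547 h⁻¹
t / t½ = 44.80 / 44.8 = 1 half-lives
C = C₀ × (1/2)^1 = 3.741 × 0.5000 = 1.871 mg/L

1.87 mg/L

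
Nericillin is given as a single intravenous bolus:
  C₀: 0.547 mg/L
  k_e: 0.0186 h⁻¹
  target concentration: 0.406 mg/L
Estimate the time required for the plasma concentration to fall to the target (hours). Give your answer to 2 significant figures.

t = ln(C₀ / C) / k = ln(0.5470 / 0.406) / 0.01860
  = ln(1.347) / 0.01860 = 0.2979 / 0.01860 = 16.02 h

16 h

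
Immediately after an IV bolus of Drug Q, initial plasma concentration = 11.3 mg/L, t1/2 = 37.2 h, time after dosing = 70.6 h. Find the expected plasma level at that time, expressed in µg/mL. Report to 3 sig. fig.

3.03 µg/mL

k = ln2 / t½ = 0.693147 / 37.2 = 0.01863 h⁻¹
C = C₀ · e^(−k·t) = 11.30 × e^(−0.01863 × 70.6)
  = 11.30 × 0.2684 = 3.033 mg/L
(3.033 mg/L = 3.033 µg/mL)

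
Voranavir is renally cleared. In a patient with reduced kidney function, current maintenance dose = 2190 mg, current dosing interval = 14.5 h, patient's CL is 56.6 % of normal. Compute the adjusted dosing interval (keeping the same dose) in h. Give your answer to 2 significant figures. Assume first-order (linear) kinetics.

To keep the same average steady-state level, dosing rate must scale with clearance.
CL ratio = 56.6 / 100 = 0.5660
New interval (same dose) = 14.5 / 0.5660 = 25.62 h

26 h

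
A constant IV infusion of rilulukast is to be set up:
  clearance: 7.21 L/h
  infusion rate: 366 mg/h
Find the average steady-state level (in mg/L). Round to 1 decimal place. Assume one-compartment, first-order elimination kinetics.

50.8 mg/L

At steady state Css = R₀ / CL = 366 / 7.210 = 50.76 mg/L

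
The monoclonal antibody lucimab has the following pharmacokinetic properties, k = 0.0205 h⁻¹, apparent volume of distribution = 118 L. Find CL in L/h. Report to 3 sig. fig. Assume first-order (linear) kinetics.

CL = k × Vd = 0.0205 × 118 = 2.419 L/h

2.42 L/h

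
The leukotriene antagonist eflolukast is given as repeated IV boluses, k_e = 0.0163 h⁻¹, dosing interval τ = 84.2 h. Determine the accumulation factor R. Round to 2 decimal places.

1.34

e^(−kτ) = e^(−0.01630 × 84.2) = 0.2535
Accumulation ratio R = 1 / (1 − e^(−kτ)) = 1 / (1 − 0.2535) = 1.340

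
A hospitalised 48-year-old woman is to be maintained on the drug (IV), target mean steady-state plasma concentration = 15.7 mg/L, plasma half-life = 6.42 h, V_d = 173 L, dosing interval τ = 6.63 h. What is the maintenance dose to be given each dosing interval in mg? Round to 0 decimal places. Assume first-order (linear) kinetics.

k = ln2 / t½ = 0.693147 / 6.42 = 0.1080 h⁻¹
CL = k × Vd = 0.1080 × 173 = 18.68 L/h
At steady state, Dose/τ = Css × CL.
Dose = Css × CL × τ = 15.7 × 18.68 × 6.63 = 1944 mg

1944 mg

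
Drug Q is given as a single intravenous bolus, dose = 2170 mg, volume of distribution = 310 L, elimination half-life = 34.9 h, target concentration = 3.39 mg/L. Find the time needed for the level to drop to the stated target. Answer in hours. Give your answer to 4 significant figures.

36.51 h

C₀ = Dose / Vd = 2170 / 310 = 7.000 mg/L
k = ln2 / t½ = 0.693147 / 34.9 = 0.01986 h⁻¹
t = ln(C₀ / C) / k = ln(7.000 / 3.39) / 0.01986
  = ln(2.065) / 0.01986 = 0.7251 / 0.01986 = 36.51 h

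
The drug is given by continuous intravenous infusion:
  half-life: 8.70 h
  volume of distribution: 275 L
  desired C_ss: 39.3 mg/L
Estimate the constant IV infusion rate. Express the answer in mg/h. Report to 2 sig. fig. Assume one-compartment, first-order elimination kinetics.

860 mg/h

k = ln2 / t½ = 0.693147 / 8.70 = 0.07967 h⁻¹
CL = k × Vd = 0.07967 × 275 = 21.91 L/h
At steady state, infusion rate R₀ = Css × CL = 39.3 × 21.91 = 861.1 mg/h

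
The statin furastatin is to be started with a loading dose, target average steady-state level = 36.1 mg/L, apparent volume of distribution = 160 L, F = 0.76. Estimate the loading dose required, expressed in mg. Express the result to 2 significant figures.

LD = Css × Vd / F = 36.1 × 160 / 0.76 = 7600 mg

7600 mg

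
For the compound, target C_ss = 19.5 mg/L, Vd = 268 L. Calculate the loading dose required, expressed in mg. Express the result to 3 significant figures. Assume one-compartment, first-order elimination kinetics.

LD = Css × Vd = 19.5 × 268 = 5226 mg

5230 mg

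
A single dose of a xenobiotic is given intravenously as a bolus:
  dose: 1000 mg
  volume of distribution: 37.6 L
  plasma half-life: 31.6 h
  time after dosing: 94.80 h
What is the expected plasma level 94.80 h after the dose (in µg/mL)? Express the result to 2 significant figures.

C₀ = Dose / Vd = 1000 / 37.6 = 26.60 mg/L
k = ln2 / t½ = 0.693147 / 31.6 = 0.02194 h⁻¹
t / t½ = 94.80 / 31.6 = 3 half-lives
C = C₀ × (1/2)^3 = 26.60 × 0.1250 = 3.325 mg/L
(3.325 mg/L = 3.325 µg/mL)

3.3 µg/mL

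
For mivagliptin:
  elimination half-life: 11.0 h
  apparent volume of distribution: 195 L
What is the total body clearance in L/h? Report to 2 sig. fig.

k = ln2 / t½ = 0.693147 / 11.0 = 0.06301 h⁻¹
CL = k × Vd = 0.06301 × 195 = 12.29 L/h

12 L/h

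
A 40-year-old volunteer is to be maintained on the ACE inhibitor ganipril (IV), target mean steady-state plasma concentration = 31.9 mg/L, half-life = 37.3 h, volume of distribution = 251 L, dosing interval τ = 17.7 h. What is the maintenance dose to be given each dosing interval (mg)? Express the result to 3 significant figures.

k = ln2 / t½ = 0.693147 / 37.3 = 0.01858 h⁻¹
CL = k × Vd = 0.01858 × 251 = 4.664 L/h
At steady state, Dose/τ = Css × CL.
Dose = Css × CL × τ = 31.9 × 4.664 × 17.7 = 2633 mg

2630 mg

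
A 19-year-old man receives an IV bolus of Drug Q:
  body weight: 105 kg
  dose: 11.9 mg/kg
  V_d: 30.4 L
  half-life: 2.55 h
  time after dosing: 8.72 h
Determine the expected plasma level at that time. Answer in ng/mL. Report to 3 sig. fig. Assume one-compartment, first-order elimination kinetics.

3840 ng/mL

Total dose = 11.9 × 105 = 1250 mg
C₀ = Dose / Vd = 1250 / 30.4 = 41.12 mg/L
k = ln2 / t½ = 0.693147 / 2.55 = 0.2718 h⁻¹
C = C₀ · e^(−k·t) = 41.12 × e^(−0.2718 × 8.72)
  = 41.12 × 0.09347 = 3.843 mg/L
Convert: 3.843 mg/L × 1000 = 3843 ng/mL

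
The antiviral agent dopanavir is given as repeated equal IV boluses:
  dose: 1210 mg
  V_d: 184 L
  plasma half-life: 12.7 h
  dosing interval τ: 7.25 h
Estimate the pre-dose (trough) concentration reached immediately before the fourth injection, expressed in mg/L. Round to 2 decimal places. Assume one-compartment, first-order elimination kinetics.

9.41 mg/L

C₀ per dose = Dose / Vd = 1210 / 184 = 6.576 mg/L
k = ln2 / t½ = 0.693147 / 12.7 = 0.05458 h⁻¹
Fraction remaining after one interval: r = e^(−kτ) = e^(−0.05458 × 7.25) = 0.6732
Before dose 4, 3 doses have been given (aged 1τ, 2τ, 3τ).
C_trough = C₀ × (r + r² + … + r^3) = C₀ × r(1−r^3)/(1−r)
        = 6.576 × 0.6732 × (1 − 0.3051) / (1 − 0.6732) = 9.413 mg/L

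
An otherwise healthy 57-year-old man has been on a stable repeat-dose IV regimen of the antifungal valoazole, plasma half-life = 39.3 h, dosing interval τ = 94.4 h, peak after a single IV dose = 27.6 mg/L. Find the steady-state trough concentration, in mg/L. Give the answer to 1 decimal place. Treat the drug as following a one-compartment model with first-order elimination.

6.4 mg/L

k = ln2 / t½ = 0.693147 / 39.3 = 0.01764 h⁻¹
e^(−kτ) = e^(−0.01764 × 94.4) = 0.1891
Accumulation ratio R = 1 / (1 − e^(−kτ)) = 1 / (1 − 0.1891) = 1.233
Steady-state trough = C₀ × R × e^(−kτ) = 27.6 × 1.233 × 0.1891 = 6.435 mg/L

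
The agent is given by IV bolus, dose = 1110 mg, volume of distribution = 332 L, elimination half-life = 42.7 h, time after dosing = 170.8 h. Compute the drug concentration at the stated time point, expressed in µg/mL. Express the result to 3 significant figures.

C₀ = Dose / Vd = 1110 / 332 = 3.343 mg/L
k = ln2 / t½ = 0.693147 / 42.7 = 0.01623 h⁻¹
t / t½ = 170.8 / 42.7 = 4 half-lives
C = C₀ × (1/2)^4 = 3.343 × 0.06250 = 0.2089 mg/L
(0.2089 mg/L = 0.2089 µg/mL)

0.209 µg/mL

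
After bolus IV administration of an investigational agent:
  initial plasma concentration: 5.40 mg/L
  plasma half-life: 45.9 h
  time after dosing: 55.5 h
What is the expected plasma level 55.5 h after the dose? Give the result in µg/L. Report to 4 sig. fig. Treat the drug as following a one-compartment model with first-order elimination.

2336 µg/L

k = ln2 / t½ = 0.693147 / 45.9 = 0.01510 h⁻¹
C = C₀ · e^(−k·t) = 5.400 × e^(−0.01510 × 55.5)
  = 5.400 × 0.4326 = 2.336 mg/L
Convert: 2.336 mg/L × 1000 = 2336 µg/L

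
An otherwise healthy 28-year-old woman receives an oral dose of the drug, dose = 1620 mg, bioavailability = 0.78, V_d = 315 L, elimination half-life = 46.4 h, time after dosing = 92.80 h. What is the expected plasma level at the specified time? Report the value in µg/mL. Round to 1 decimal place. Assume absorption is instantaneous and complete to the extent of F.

1.0 µg/mL

Amount reaching circulation = F × Dose = 0.78 × 1620 = 1264 mg
C₀ = F·Dose / Vd = 1264 / 315 = 4.013 mg/L
k = ln2 / t½ = 0.693147 / 46.4 = 0.01494 h⁻¹
t / t½ = 92.80 / 46.4 = 2 half-lives
C = C₀ × (1/2)^2 = 4.013 × 0.2500 = 1.003 mg/L
(1.003 mg/L = 1.003 µg/mL)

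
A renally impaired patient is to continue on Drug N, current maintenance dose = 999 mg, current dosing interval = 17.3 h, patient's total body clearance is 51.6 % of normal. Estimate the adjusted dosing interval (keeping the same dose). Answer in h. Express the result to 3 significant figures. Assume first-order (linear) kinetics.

33.5 h

To keep the same average steady-state level, dosing rate must scale with clearance.
CL ratio = 51.6 / 100 = 0.5160
New interval (same dose) = 17.3 / 0.5160 = 33.53 h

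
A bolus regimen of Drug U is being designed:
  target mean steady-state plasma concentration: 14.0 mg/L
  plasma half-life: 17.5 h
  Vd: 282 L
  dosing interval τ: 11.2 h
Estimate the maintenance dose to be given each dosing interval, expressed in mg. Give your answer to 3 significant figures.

1750 mg

k = ln2 / t½ = 0.693147 / 17.5 = 0.03961 h⁻¹
CL = k × Vd = 0.03961 × 282 = 11.17 L/h
At steady state, Dose/τ = Css × CL.
Dose = Css × CL × τ = 14.0 × 11.17 × 11.2 = 1751 mg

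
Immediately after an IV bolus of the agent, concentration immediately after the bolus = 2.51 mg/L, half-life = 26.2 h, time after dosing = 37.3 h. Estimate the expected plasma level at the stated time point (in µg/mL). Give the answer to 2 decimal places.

k = ln2 / t½ = 0.693147 / 26.2 = 0.02646 h⁻¹
C = C₀ · e^(−k·t) = 2.510 × e^(−0.02646 × 37.3)
  = 2.510 × 0.3727 = 0.9355 mg/L
(0.9355 mg/L = 0.9355 µg/mL)

0.94 µg/mL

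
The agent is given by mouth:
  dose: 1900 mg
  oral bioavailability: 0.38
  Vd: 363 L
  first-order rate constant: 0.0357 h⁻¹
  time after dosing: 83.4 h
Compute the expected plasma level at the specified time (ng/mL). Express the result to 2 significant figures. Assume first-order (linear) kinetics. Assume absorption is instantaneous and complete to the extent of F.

Amount reaching circulation = F × Dose = 0.38 × 1900 = 722.0 mg
C₀ = F·Dose / Vd = 722.0 / 363 = 1.989 mg/L
C = C₀ · e^(−k·t) = 1.989 × e^(−0.03570 × 83.4)
  = 1.989 × 0.05093 = 0.1013 mg/L
Convert: 0.1013 mg/L × 1000 = 101.3 ng/mL

100 ng/mL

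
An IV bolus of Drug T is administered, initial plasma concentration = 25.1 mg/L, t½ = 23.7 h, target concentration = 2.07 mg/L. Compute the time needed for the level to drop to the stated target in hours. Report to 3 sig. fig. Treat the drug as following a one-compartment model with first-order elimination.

k = ln2 / t½ = 0.693147 / 23.7 = 0.02925 h⁻¹
t = ln(C₀ / C) / k = ln(25.10 / 2.07) / 0.02925
  = ln(12.13) / 0.02925 = 2.496 / 0.02925 = 85.33 h

85.3 h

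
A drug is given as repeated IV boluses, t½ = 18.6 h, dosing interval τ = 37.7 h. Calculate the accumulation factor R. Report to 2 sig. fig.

k = ln2 / t½ = 0.693147 / 18.6 = 0.03727 h⁻¹
e^(−kτ) = e^(−0.03727 × 37.7) = 0.2453
Accumulation ratio R = 1 / (1 − e^(−kτ)) = 1 / (1 − 0.2453) = 1.325

1.3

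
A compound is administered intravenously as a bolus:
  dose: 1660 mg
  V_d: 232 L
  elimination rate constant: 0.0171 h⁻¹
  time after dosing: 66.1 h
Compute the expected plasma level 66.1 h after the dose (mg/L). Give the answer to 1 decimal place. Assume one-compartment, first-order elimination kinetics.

2.3 mg/L

C₀ = Dose / Vd = 1660 / 232 = 7.155 mg/L
C = C₀ · e^(−k·t) = 7.155 × e^(−0.01710 × 66.1)
  = 7.155 × 0.3229 = 2.310 mg/L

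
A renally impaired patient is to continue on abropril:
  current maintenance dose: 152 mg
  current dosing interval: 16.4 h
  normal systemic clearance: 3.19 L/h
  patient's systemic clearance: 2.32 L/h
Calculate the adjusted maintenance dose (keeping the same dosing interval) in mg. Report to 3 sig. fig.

To keep the same average steady-state level, dosing rate must scale with clearance.
CL ratio = 2.32 / 3.19 = 0.7273
New dose (same interval) = 152 × 0.7273 = 110.5 mg

111 mg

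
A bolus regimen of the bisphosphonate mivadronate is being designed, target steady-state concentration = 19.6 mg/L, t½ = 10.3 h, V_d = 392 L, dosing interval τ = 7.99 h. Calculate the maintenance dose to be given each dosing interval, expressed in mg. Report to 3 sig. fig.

4130 mg

k = ln2 / t½ = 0.693147 / 10.3 = 0.06730 h⁻¹
CL = k × Vd = 0.06730 × 392 = 26.38 L/h
At steady state, Dose/τ = Css × CL.
Dose = Css × CL × τ = 19.6 × 26.38 × 7.99 = 4131 mg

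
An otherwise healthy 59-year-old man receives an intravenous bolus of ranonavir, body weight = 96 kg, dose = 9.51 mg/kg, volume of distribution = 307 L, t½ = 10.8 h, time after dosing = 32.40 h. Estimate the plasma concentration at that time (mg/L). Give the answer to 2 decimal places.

Total dose = 9.51 × 96 = 913.0 mg
C₀ = Dose / Vd = 913.0 / 307 = 2.974 mg/L
k = ln2 / t½ = 0.693147 / 10.8 = 0.06418 h⁻¹
t / t½ = 32.40 / 10.8 = 3 half-lives
C = C₀ × (1/2)^3 = 2.974 × 0.1250 = 0.3718 mg/L

0.37 mg/L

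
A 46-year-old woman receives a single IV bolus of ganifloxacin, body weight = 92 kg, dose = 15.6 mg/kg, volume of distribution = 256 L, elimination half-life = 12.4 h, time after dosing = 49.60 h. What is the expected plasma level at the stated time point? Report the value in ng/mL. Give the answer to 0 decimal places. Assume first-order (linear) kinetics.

Total dose = 15.6 × 92 = 1435 mg
C₀ = Dose / Vd = 1435 / 256 = 5.605 mg/L
k = ln2 / t½ = 0.693147 / 12.4 = 0.05590 h⁻¹
t / t½ = 49.60 / 12.4 = 4 half-lives
C = C₀ × (1/2)^4 = 5.605 × 0.06250 = 0.3503 mg/L
Convert: 0.3503 mg/L × 1000 = 350.3 ng/mL

350 ng/mL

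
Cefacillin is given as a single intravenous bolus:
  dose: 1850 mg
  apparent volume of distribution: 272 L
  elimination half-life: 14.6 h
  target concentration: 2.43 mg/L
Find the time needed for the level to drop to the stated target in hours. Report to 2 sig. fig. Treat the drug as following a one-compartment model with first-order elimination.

22 h

C₀ = Dose / Vd = 1850 / 272 = 6.801 mg/L
k = ln2 / t½ = 0.693147 / 14.6 = 0.04748 h⁻¹
t = ln(C₀ / C) / k = ln(6.801 / 2.43) / 0.04748
  = ln(2.799) / 0.04748 = 1.029 / 0.04748 = 21.67 h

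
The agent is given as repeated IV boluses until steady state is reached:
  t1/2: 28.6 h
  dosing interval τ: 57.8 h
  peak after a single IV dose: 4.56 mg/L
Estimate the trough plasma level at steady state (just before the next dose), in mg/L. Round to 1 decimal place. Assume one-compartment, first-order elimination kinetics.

k = ln2 / t½ = 0.693147 / 28.6 = 0.02424 h⁻¹
e^(−kτ) = e^(−0.02424 × 57.8) = 0.2463
Accumulation ratio R = 1 / (1 − e^(−kτ)) = 1 / (1 − 0.2463) = 1.327
Steady-state trough = C₀ × R × e^(−kτ) = 4.56 × 1.327 × 0.2463 = 1.490 mg/L

1.5 mg/L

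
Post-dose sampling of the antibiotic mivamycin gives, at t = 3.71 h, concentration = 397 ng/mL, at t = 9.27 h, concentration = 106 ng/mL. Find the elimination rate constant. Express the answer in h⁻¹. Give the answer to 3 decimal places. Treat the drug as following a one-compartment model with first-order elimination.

0.237 h⁻¹

k = ln(C₁/C₂) / (t₂ − t₁) = ln(397/106) / (9.27 − 3.71)
  = 1.320 / 5.560 = 0.2374 h⁻¹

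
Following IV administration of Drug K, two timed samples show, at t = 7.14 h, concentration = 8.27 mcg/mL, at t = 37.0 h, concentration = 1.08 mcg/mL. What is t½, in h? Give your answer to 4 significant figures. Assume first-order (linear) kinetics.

k = ln(C₁/C₂) / (t₂ − t₁) = ln(8.27/1.08) / (37.0 − 7.14)
  = 2.036 / 29.86 = 0.06818 h⁻¹
t½ = ln2 / k = 0.693147 / 0.06818 = 10.17 h

10.17 h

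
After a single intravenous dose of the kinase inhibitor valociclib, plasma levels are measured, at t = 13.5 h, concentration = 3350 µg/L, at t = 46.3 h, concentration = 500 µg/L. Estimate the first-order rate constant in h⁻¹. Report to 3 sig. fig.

0.0580 h⁻¹

k = ln(C₁/C₂) / (t₂ − t₁) = ln(3350/500) / (46.3 − 13.5)
  = 1.902 / 32.80 = 0.05799 h⁻¹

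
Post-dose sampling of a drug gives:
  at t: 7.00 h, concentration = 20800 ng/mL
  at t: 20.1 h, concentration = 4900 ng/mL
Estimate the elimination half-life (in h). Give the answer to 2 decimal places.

k = ln(C₁/C₂) / (t₂ − t₁) = ln(20800/4900) / (20.1 − 7.00)
  = 1.446 / 13.10 = 0.1104 h⁻¹
t½ = ln2 / k = 0.693147 / 0.1104 = 6.279 h

6.28 h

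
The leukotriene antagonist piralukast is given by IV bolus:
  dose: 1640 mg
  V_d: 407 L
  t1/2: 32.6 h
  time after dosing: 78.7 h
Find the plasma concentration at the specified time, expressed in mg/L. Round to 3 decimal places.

0.756 mg/L

C₀ = Dose / Vd = 1640 / 407 = 4.029 mg/L
k = ln2 / t½ = 0.693147 / 32.6 = 0.02126 h⁻¹
C = C₀ · e^(−k·t) = 4.029 × e^(−0.02126 × 78.7)
  = 4.029 × 0.1877 = 0.7562 mg/L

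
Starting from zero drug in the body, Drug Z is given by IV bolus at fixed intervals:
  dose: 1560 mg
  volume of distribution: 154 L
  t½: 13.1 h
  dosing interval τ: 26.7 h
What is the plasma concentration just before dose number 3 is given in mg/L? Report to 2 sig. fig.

C₀ per dose = Dose / Vd = 1560 / 154 = 10.13 mg/L
k = ln2 / t½ = 0.693147 / 13.1 = 0.05291 h⁻¹
Fraction remaining after one interval: r = e^(−kτ) = e^(−0.05291 × 26.7) = 0.2435
Before dose 3, 2 doses have been given (aged 1τ, 2τ).
C_trough = C₀ × (r + r²) = 10.13 × (0.2435 + 0.05929) = 3.067 mg/L

3.1 mg/L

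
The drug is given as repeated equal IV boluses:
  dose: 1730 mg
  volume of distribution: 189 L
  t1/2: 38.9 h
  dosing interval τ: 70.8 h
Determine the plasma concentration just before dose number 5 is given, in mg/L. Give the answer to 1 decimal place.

C₀ per dose = Dose / Vd = 1730 / 189 = 9.153 mg/L
k = ln2 / t½ = 0.693147 / 38.9 = 0.01782 h⁻¹
Fraction remaining after one interval: r = e^(−kτ) = e^(−0.01782 × 70.8) = 0.2832
Before dose 5, 4 doses have been given (aged 1τ, 2τ, 3τ, 4τ).
C_trough = C₀ × (r + r² + … + r^4) = C₀ × r(1−r^4)/(1−r)
        = 9.153 × 0.2832 × (1 − 0.006432) / (1 − 0.2832) = 3.593 mg/L

3.6 mg/L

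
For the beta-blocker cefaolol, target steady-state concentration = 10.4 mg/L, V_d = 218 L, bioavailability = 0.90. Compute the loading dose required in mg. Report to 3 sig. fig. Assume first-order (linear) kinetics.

2520 mg

LD = Css × Vd / F = 10.4 × 218 / 0.90 = 2519 mg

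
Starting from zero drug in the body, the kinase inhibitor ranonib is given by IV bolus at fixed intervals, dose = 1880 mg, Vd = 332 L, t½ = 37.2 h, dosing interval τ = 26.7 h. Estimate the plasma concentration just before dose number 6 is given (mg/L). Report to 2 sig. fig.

C₀ per dose = Dose / Vd = 1880 / 332 = 5.663 mg/L
k = ln2 / t½ = 0.693147 / 37.2 = 0.01863 h⁻¹
Fraction remaining after one interval: r = e^(−kτ) = e^(−0.01863 × 26.7) = 0.6081
Before dose 6, 5 doses have been given (aged 1τ, 2τ, 3τ, 4τ, 5τ).
C_trough = C₀ × (r + r² + … + r^5) = C₀ × r(1−r^5)/(1−r)
        = 5.663 × 0.6081 × (1 − 0.08315) / (1 − 0.6081) = 8.056 mg/L

8.1 mg/L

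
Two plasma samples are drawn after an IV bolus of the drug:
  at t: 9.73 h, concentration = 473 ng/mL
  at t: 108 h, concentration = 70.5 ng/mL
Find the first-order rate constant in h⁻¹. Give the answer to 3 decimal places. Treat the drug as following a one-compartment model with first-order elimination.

0.019 h⁻¹

k = ln(C₁/C₂) / (t₂ − t₁) = ln(473/70.5) / (108 − 9.73)
  = 1.903 / 98.27 = 0.01937 h⁻¹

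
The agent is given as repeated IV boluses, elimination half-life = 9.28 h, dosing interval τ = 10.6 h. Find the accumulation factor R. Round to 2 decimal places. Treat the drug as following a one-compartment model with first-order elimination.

1.83

k = ln2 / t½ = 0.693147 / 9.28 = 0.07469 h⁻¹
e^(−kτ) = e^(−0.07469 × 10.6) = 0.4531
Accumulation ratio R = 1 / (1 − e^(−kτ)) = 1 / (1 − 0.4531) = 1.828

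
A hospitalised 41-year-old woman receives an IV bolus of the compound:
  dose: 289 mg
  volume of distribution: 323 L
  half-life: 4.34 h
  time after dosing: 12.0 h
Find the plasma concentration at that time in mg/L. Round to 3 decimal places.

0.132 mg/L

C₀ = Dose / Vd = 289.0 / 323 = 0.8947 mg/L
k = ln2 / t½ = 0.693147 / 4.34 = 0.1597 h⁻¹
C = C₀ · e^(−k·t) = 0.8947 × e^(−0.1597 × 12.0)
  = 0.8947 × 0.1471 = 0.1316 mg/L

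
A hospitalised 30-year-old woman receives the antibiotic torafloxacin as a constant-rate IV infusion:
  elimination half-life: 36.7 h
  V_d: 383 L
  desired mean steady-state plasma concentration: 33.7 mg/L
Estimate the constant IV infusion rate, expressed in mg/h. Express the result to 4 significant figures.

243.8 mg/h

k = ln2 / t½ = 0.693147 / 36.7 = 0.01889 h⁻¹
CL = k × Vd = 0.01889 × 383 = 7.235 L/h
At steady state, infusion rate R₀ = Css × CL = 33.7 × 7.235 = 243.8 mg/h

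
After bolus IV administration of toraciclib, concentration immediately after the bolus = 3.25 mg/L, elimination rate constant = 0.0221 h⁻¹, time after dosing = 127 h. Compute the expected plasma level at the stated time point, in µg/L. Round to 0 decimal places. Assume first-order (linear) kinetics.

C = C₀ · e^(−k·t) = 3.250 × e^(−0.02210 × 127)
  = 3.250 × 0.06040 = 0.1963 mg/L
Convert: 0.1963 mg/L × 1000 = 196.3 µg/L

196 µg/L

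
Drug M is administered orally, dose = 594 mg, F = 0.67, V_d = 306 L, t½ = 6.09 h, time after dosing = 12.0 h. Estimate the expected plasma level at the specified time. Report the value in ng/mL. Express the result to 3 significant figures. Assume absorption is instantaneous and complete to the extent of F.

Amount reaching circulation = F × Dose = 0.67 × 594.0 = 398.0 mg
C₀ = F·Dose / Vd = 398.0 / 306 = 1.301 mg/L
k = ln2 / t½ = 0.693147 / 6.09 = 0.1138 h⁻¹
C = C₀ · e^(−k·t) = 1.301 × e^(−0.1138 × 12.0)
  = 1.301 × 0.2552 = 0.3320 mg/L
Convert: 0.3320 mg/L × 1000 = 332.0 ng/mL

332 ng/mL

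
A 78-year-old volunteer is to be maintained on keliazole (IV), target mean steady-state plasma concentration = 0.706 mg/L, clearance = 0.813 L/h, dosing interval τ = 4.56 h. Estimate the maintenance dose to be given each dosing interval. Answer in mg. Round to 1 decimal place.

At steady state, Dose/τ = Css × CL.
Dose = Css × CL × τ = 0.706 × 0.8130 × 4.56 = 2.617 mg

2.6 mg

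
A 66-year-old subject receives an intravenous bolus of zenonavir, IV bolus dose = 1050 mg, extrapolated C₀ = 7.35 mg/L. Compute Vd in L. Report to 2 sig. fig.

140 L

Vd = Dose / C₀ = 1050 / 7.35 = 142.9 L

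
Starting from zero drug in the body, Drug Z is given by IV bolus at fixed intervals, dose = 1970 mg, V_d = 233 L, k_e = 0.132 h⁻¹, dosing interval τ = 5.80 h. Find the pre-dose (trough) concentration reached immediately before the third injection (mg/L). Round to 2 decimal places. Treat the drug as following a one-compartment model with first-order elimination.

5.76 mg/L

C₀ per dose = Dose / Vd = 1970 / 233 = 8.455 mg/L
Fraction remaining after one interval: r = e^(−kτ) = e^(−0.1320 × 5.80) = 0.4651
Before dose 3, 2 doses have been given (aged 1τ, 2τ).
C_trough = C₀ × (r + r²) = 8.455 × (0.4651 + 0.2163) = 5.761 mg/L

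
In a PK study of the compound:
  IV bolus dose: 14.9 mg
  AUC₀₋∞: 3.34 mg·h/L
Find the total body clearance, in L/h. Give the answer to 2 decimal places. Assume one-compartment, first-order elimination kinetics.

CL = Dose / AUC = 14.9 / 3.34 = 4.461 L/h

4.46 L/h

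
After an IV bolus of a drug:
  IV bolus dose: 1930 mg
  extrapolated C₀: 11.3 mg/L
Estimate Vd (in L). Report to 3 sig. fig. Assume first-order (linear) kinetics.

Vd = Dose / C₀ = 1930 / 11.3 = 170.8 L

171 L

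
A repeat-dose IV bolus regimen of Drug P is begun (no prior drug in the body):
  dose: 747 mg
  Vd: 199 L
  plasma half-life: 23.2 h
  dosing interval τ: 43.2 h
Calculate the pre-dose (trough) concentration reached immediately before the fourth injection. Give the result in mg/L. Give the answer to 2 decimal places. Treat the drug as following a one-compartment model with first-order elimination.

C₀ per dose = Dose / Vd = 747 / 199 = 3.754 mg/L
k = ln2 / t½ = 0.693147 / 23.2 = 0.02988 h⁻¹
Fraction remaining after one interval: r = e^(−kτ) = e^(−0.02988 × 43.2) = 0.2750
Before dose 4, 3 doses have been given (aged 1τ, 2τ, 3τ).
C_trough = C₀ × (r + r² + … + r^3) = C₀ × r(1−r^3)/(1−r)
        = 3.754 × 0.2750 × (1 − 0.02080) / (1 − 0.2750) = 1.394 mg/L

1.39 mg/L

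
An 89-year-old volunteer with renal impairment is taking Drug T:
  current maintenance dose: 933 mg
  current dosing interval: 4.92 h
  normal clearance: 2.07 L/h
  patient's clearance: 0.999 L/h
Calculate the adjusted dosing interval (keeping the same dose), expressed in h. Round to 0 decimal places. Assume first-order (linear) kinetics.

10 h

To keep the same average steady-state level, dosing rate must scale with clearance.
CL ratio = 0.999 / 2.07 = 0.4826
New interval (same dose) = 4.92 / 0.4826 = 10.19 h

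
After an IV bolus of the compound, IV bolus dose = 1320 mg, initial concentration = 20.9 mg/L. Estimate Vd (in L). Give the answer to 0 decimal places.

Vd = Dose / C₀ = 1320 / 20.9 = 63.16 L

63 L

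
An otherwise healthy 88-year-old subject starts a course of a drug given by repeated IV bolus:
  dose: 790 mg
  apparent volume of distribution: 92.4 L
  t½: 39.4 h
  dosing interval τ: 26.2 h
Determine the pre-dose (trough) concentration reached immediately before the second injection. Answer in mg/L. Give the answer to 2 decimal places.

5.39 mg/L

C₀ per dose = Dose / Vd = 790 / 92.4 = 8.550 mg/L
k = ln2 / t½ = 0.693147 / 39.4 = 0.01759 h⁻¹
Fraction remaining after one interval: r = e^(−kτ) = e^(−0.01759 × 26.2) = 0.6307
Before dose 2, 1 dose has been given (aged 1τ).
C_trough = C₀ × r = 8.550 × 0.6307 = 5.392 mg/L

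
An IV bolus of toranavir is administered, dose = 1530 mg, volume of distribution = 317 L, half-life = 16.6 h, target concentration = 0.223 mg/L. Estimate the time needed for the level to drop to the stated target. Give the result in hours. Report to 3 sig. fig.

C₀ = Dose / Vd = 1530 / 317 = 4.826 mg/L
k = ln2 / t½ = 0.693147 / 16.6 = 0.04176 h⁻¹
t = ln(C₀ / C) / k = ln(4.826 / 0.223) / 0.04176
  = ln(21.64) / 0.04176 = 3.075 / 0.04176 = 73.64 h

73.6 h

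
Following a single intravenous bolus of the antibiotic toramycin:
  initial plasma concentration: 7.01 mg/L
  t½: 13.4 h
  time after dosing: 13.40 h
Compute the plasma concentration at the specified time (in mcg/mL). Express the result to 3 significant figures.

3.51 mcg/mL

k = ln2 / t½ = 0.693147 / 13.4 = 0.05173 h⁻¹
t / t½ = 13.40 / 13.4 = 1 half-lives
C = C₀ × (1/2)^1 = 7.010 × 0.5000 = 3.505 mg/L
(3.505 mg/L = 3.505 mcg/mL)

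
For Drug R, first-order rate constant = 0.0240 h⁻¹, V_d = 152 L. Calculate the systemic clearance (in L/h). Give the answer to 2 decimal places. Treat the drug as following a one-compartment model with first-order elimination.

CL = k × Vd = 0.0240 × 152 = 3.648 L/h

3.65 L/h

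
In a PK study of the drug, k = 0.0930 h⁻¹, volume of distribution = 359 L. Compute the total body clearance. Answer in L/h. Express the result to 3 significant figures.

CL = k × Vd = 0.0930 × 359 = 33.39 L/h

33.4 L/h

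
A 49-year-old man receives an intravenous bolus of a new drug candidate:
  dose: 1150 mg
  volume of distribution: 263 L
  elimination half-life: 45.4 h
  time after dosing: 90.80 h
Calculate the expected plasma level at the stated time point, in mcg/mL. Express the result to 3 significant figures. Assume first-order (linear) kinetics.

C₀ = Dose / Vd = 1150 / 263 = 4.373 mg/L
k = ln2 / t½ = 0.693147 / 45.4 = 0.01527 h⁻¹
t / t½ = 90.80 / 45.4 = 2 half-lives
C = C₀ × (1/2)^2 = 4.373 × 0.2500 = 1.093 mg/L
(1.093 mg/L = 1.093 mcg/mL)

1.09 mcg/mL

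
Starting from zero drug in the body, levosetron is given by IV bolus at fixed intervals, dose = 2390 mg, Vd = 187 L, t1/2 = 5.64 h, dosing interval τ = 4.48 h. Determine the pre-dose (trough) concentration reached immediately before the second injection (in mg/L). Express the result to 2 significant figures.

C₀ per dose = Dose / Vd = 2390 / 187 = 12.78 mg/L
k = ln2 / t½ = 0.693147 / 5.64 = 0.1229 h⁻¹
Fraction remaining after one interval: r = e^(−kτ) = e^(−0.1229 × 4.48) = 0.5766
Before dose 2, 1 dose has been given (aged 1τ).
C_trough = C₀ × r = 12.78 × 0.5766 = 7.369 mg/L

7.4 mg/L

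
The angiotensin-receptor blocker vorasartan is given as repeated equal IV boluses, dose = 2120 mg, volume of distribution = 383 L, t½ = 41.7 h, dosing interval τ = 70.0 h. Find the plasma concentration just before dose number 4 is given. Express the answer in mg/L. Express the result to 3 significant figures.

C₀ per dose = Dose / Vd = 2120 / 383 = 5.535 mg/L
k = ln2 / t½ = 0.693147 / 41.7 = 0.01662 h⁻¹
Fraction remaining after one interval: r = e^(−kτ) = e^(−0.01662 × 70.0) = 0.3124
Before dose 4, 3 doses have been given (aged 1τ, 2τ, 3τ).
C_trough = C₀ × (r + r² + … + r^3) = C₀ × r(1−r^3)/(1−r)
        = 5.535 × 0.3124 × (1 − 0.03049) / (1 − 0.3124) = 2.438 mg/L

2.44 mg/L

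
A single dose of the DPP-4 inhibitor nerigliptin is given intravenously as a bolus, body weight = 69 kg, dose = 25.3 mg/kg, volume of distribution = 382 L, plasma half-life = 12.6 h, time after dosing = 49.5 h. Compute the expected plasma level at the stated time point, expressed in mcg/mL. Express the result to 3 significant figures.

Total dose = 25.3 × 69 = 1746 mg
C₀ = Dose / Vd = 1746 / 382 = 4.571 mg/L
k = ln2 / t½ = 0.693147 / 12.6 = 0.05501 h⁻¹
C = C₀ · e^(−k·t) = 4.571 × e^(−0.05501 × 49.5)
  = 4.571 × 0.06568 = 0.3002 mg/L
(0.3002 mg/L = 0.3002 mcg/mL)

0.300 mcg/mL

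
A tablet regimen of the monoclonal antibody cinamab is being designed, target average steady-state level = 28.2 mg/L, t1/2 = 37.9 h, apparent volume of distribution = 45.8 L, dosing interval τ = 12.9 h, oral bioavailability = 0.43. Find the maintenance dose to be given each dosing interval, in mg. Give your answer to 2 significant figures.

k = ln2 / t½ = 0.693147 / 37.9 = 0.01829 h⁻¹
CL = k × Vd = 0.01829 × 45.8 = 0.8377 L/h
At steady state, F × (Dose/τ) = Css × CL.
Dose = Css × CL × τ / F = 28.2 × 0.8377 × 12.9 / 0.43 = 708.7 mg

710 mg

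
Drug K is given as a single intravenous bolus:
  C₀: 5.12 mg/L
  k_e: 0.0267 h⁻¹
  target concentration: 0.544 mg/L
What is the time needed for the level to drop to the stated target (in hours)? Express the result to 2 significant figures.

t = ln(C₀ / C) / k = ln(5.120 / 0.544) / 0.02670
  = ln(9.412) / 0.02670 = 2.242 / 0.02670 = 83.97 h

84 h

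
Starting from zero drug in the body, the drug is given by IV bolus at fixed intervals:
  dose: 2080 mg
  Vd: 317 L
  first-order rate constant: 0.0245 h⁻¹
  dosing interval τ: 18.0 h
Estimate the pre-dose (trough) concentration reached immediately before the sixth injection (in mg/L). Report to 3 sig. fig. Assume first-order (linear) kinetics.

10.5 mg/L

C₀ per dose = Dose / Vd = 2080 / 317 = 6.562 mg/L
Fraction remaining after one interval: r = e^(−kτ) = e^(−0.02450 × 18.0) = 0.6434
Before dose 6, 5 doses have been given (aged 1τ, 2τ, 3τ, 4τ, 5τ).
C_trough = C₀ × (r + r² + … + r^5) = C₀ × r(1−r^5)/(1−r)
        = 6.562 × 0.6434 × (1 − 0.1103) / (1 − 0.6434) = 10.53 mg/L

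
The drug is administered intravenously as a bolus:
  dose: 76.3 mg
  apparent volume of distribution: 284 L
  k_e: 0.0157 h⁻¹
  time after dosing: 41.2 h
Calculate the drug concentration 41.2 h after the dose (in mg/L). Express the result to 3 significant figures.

0.141 mg/L

C₀ = Dose / Vd = 76.30 / 284 = 0.2687 mg/L
C = C₀ · e^(−k·t) = 0.2687 × e^(−0.01570 × 41.2)
  = 0.2687 × 0.5237 = 0.1407 mg/L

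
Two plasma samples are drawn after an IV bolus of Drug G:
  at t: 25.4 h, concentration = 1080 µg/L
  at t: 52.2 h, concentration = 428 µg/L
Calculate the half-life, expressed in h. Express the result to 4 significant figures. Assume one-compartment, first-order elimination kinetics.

20.07 h

k = ln(C₁/C₂) / (t₂ − t₁) = ln(1080/428) / (52.2 − 25.4)
  = 0.9256 / 26.80 = 0.03454 h⁻¹
t½ = ln2 / k = 0.693147 / 0.03454 = 20.07 h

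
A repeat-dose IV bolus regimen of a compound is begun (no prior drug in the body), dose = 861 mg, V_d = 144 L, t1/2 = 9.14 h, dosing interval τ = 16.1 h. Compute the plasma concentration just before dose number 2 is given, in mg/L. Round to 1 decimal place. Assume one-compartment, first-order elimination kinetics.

C₀ per dose = Dose / Vd = 861 / 144 = 5.979 mg/L
k = ln2 / t½ = 0.693147 / 9.14 = 0.07584 h⁻¹
Fraction remaining after one interval: r = e^(−kτ) = e^(−0.07584 × 16.1) = 0.2949
Before dose 2, 1 dose has been given (aged 1τ).
C_trough = C₀ × r = 5.979 × 0.2949 = 1.763 mg/L

1.8 mg/L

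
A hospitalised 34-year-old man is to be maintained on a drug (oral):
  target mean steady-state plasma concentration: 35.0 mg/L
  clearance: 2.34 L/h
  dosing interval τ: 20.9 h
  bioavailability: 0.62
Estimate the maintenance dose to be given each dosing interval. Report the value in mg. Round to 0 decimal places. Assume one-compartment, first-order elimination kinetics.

2761 mg

At steady state, F × (Dose/τ) = Css × CL.
Dose = Css × CL × τ / F = 35.0 × 2.340 × 20.9 / 0.62 = 2761 mg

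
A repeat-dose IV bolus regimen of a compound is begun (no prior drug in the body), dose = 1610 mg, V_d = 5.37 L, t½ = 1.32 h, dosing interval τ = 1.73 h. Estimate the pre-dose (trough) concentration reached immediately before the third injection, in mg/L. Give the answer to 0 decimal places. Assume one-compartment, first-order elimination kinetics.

C₀ per dose = Dose / Vd = 1610 / 5.37 = 299.8 mg/L
k = ln2 / t½ = 0.693147 / 1.32 = 0.5251 h⁻¹
Fraction remaining after one interval: r = e^(−kτ) = e^(−0.5251 × 1.73) = 0.4032
Before dose 3, 2 doses have been given (aged 1τ, 2τ).
C_trough = C₀ × (r + r²) = 299.8 × (0.4032 + 0.1626) = 169.6 mg/L

170 mg/L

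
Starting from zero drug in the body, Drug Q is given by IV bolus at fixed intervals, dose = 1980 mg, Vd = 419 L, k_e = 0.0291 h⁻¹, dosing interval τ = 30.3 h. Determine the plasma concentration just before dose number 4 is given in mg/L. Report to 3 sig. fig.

3.10 mg/L

C₀ per dose = Dose / Vd = 1980 / 419 = 4.726 mg/L
Fraction remaining after one interval: r = e^(−kτ) = e^(−0.02910 × 30.3) = 0.4141
Before dose 4, 3 doses have been given (aged 1τ, 2τ, 3τ).
C_trough = C₀ × (r + r² + … + r^3) = C₀ × r(1−r^3)/(1−r)
        = 4.726 × 0.4141 × (1 − 0.07101) / (1 − 0.4141) = 3.103 mg/L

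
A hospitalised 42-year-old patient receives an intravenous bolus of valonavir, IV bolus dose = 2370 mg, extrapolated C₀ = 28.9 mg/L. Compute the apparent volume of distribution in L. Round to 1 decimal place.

Vd = Dose / C₀ = 2370 / 28.9 = 82.01 L

82.0 L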